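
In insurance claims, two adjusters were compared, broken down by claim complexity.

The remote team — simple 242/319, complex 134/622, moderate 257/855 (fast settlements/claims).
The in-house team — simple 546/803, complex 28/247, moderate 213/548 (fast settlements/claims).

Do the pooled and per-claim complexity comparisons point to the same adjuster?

Simple: the remote team 242/319 = 75.9%, the in-house team 546/803 = 68.0% → the remote team
Complex: the remote team 134/622 = 21.5%, the in-house team 28/247 = 11.3% → the remote team
Moderate: the remote team 257/855 = 30.1%, the in-house team 213/548 = 38.9% → the in-house team
Overall: the remote team 633/1796 = 35.2%, the in-house team 787/1598 = 49.2% → the in-house team
Neither sweeps: the remote team wins 2 of 3 groups, the in-house team wins 1. The in-house team wins overall but not every group — no Simpson reversal.

No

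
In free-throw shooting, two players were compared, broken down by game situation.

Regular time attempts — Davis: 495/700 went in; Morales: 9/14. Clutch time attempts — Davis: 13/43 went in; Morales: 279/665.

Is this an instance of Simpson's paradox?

No

Regular time: Davis 495/700 = 70.7%, Morales 9/14 = 64.3% → Davis
Clutch time: Davis 13/43 = 30.2%, Morales 279/665 = 42.0% → Morales
Overall: Davis 508/743 = 68.4%, Morales 288/679 = 42.4% → Davis
Neither sweeps: Davis wins 1 of 2 groups, Morales wins 1. Davis wins overall but not every group — no Simpson reversal.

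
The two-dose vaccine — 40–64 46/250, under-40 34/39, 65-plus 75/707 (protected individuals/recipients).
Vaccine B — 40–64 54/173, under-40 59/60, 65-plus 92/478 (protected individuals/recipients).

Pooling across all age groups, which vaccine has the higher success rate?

Vaccine B

40–64: the two-dose vaccine 46/250 = 18.4%, Vaccine B 54/173 = 31.2% → Vaccine B
Under-40: the two-dose vaccine 34/39 = 87.2%, Vaccine B 59/60 = 98.3% → Vaccine B
65-plus: the two-dose vaccine 75/707 = 10.6%, Vaccine B 92/478 = 19.2% → Vaccine B
Overall: the two-dose vaccine 155/996 = 15.6%, Vaccine B 205/711 = 28.8% → Vaccine B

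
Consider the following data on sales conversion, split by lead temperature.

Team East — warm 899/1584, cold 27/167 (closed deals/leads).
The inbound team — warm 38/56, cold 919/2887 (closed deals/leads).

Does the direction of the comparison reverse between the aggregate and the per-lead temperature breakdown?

Yes

Warm: Team East 899/1584 = 56.8%, the inbound team 38/56 = 67.9% → the inbound team
Cold: Team East 27/167 = 16.2%, the inbound team 919/2887 = 31.8% → the inbound team
Overall: Team East 926/1751 = 52.9%, the inbound team 957/2943 = 32.5% → Team East
The inbound team wins each lead group but Team East wins overall — the comparison reverses. The inbound team's leads skew toward cold, which has a lower base rate.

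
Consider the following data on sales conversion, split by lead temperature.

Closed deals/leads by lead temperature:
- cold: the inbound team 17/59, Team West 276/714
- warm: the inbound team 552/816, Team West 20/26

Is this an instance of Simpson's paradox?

Yes

Cold: the inbound team 17/59 = 28.8%, Team West 276/714 = 38.7% → Team West
Warm: the inbound team 552/816 = 67.6%, Team West 20/26 = 76.9% → Team West
Overall: the inbound team 569/875 = 65.0%, Team West 296/740 = 40.0% → the inbound team
Team West wins each lead group but the inbound team wins overall — the comparison reverses. Team West's leads skew toward cold, which has a lower base rate.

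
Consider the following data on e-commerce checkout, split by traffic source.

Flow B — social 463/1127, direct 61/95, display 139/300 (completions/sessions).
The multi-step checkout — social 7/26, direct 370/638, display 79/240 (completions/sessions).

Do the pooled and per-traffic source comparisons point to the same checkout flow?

Social: Flow B 463/1127 = 41.1%, the multi-step checkout 7/26 = 26.9% → Flow B
Direct: Flow B 61/95 = 64.2%, the multi-step checkout 370/638 = 58.0% → Flow B
Display: Flow B 139/300 = 46.3%, the multi-step checkout 79/240 = 32.9% → Flow B
Overall: Flow B 663/1522 = 43.6%, the multi-step checkout 456/904 = 50.4% → the multi-step checkout
Flow B wins each traffic group but the multi-step checkout wins overall — the comparison reverses. Flow B's sessions skew toward social, which has a lower base rate.

No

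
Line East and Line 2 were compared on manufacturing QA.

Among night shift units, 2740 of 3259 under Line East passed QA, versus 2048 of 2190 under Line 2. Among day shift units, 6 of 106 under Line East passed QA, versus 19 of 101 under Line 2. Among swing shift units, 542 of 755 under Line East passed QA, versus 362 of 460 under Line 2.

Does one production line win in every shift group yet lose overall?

Night shift: Line East 2740/3259 = 84.1%, Line 2 2048/2190 = 93.5% → Line 2
Day shift: Line East 6/106 = 5.7%, Line 2 19/101 = 18.8% → Line 2
Swing shift: Line East 542/755 = 71.8%, Line 2 362/460 = 78.7% → Line 2
Overall: Line East 3288/4120 = 79.8%, Line 2 2429/2751 = 88.3% → Line 2
Line 2 wins overall and in every shift group — no reversal.

No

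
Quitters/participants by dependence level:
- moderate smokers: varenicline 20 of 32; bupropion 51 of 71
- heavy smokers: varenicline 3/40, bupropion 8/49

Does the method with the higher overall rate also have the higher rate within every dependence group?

Yes

Moderate smokers: varenicline 20/32 = 62.5%, bupropion 51/71 = 71.8% → bupropion
Heavy smokers: varenicline 3/40 = 7.5%, bupropion 8/49 = 16.3% → bupropion
Overall: varenicline 23/72 = 31.9%, bupropion 59/120 = 49.2% → bupropion
Bupropion wins overall and in every dependence group — no reversal.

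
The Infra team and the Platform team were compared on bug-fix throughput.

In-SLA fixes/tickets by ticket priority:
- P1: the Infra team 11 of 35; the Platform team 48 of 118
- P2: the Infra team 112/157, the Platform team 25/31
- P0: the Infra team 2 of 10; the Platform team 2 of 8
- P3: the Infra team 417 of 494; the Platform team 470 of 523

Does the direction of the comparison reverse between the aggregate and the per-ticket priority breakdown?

P1: the Infra team 11/35 = 31.4%, the Platform team 48/118 = 40.7% → the Platform team
P2: the Infra team 112/157 = 71.3%, the Platform team 25/31 = 80.6% → the Platform team
P0: the Infra team 2/10 = 20.0%, the Platform team 2/8 = 25.0% → the Platform team
P3: the Infra team 417/494 = 84.4%, the Platform team 470/523 = 89.9% → the Platform team
Overall: the Infra team 542/696 = 77.9%, the Platform team 545/680 = 80.1% → the Platform team
The Platform team wins overall and in every ticket group — no reversal.

No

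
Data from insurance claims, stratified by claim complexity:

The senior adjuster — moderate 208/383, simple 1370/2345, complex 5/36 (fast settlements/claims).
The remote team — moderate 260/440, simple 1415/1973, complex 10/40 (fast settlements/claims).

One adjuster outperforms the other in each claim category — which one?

the remote team

Moderate: the senior adjuster 208/383 = 54.3%, the remote team 260/440 = 59.1% → the remote team
Simple: the senior adjuster 1370/2345 = 58.4%, the remote team 1415/1973 = 71.7% → the remote team
Complex: the senior adjuster 5/36 = 13.9%, the remote team 10/40 = 25.0% → the remote team
The remote team has the higher rate in all 3 groups.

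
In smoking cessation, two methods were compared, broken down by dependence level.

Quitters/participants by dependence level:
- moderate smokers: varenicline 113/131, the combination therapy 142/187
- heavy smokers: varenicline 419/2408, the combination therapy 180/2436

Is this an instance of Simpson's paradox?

Moderate smokers: varenicline 113/131 = 86.3%, the combination therapy 142/187 = 75.9% → varenicline
Heavy smokers: varenicline 419/2408 = 17.4%, the combination therapy 180/2436 = 7.4% → varenicline
Overall: varenicline 532/2539 = 21.0%, the combination therapy 322/2623 = 12.3% → varenicline
Varenicline wins overall and in every dependence group — no reversal.

No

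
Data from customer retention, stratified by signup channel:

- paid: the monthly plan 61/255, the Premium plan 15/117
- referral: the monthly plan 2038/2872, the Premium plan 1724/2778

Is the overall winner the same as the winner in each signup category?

Paid: the monthly plan 61/255 = 23.9%, the Premium plan 15/117 = 12.8% → the monthly plan
Referral: the monthly plan 2038/2872 = 71.0%, the Premium plan 1724/2778 = 62.1% → the monthly plan
Overall: the monthly plan 2099/3127 = 67.1%, the Premium plan 1739/2895 = 60.1% → the monthly plan
The monthly plan wins overall and in every signup group — no reversal.

Yes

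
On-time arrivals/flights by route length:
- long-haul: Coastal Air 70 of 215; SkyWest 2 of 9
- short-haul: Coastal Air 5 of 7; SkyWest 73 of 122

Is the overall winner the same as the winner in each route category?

No

Long-haul: Coastal Air 70/215 = 32.6%, SkyWest 2/9 = 22.2% → Coastal Air
Short-haul: Coastal Air 5/7 = 71.4%, SkyWest 73/122 = 59.8% → Coastal Air
Overall: Coastal Air 75/222 = 33.8%, SkyWest 75/131 = 57.3% → SkyWest
Coastal Air wins each route group but SkyWest wins overall — the comparison reverses. Coastal Air's flights skew toward long-haul, which has a lower base rate.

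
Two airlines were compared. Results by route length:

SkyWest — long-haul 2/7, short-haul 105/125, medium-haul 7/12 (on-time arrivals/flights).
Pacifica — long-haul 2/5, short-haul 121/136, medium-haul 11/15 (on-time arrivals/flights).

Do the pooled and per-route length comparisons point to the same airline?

Long-haul: SkyWest 2/7 = 28.6%, Pacifica 2/5 = 40.0% → Pacifica
Short-haul: SkyWest 105/125 = 84.0%, Pacifica 121/136 = 89.0% → Pacifica
Medium-haul: SkyWest 7/12 = 58.3%, Pacifica 11/15 = 73.3% → Pacifica
Overall: SkyWest 114/144 = 79.2%, Pacifica 134/156 = 85.9% → Pacifica
Pacifica wins overall and in every route group — no reversal.

Yes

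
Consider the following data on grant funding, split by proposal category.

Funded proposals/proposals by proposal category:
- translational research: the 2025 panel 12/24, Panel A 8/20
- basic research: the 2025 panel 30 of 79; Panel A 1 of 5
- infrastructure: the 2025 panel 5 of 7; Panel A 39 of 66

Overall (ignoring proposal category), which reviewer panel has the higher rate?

Translational research: the 2025 panel 12/24 = 50.0%, Panel A 8/20 = 40.0% → the 2025 panel
Basic research: the 2025 panel 30/79 = 38.0%, Panel A 1/5 = 20.0% → the 2025 panel
Infrastructure: the 2025 panel 5/7 = 71.4%, Panel A 39/66 = 59.1% → the 2025 panel
Overall: the 2025 panel 47/110 = 42.7%, Panel A 48/91 = 52.7% → Panel A
(The 2025 panel wins every proposal group but Panel A wins overall — the 2025 panel's proposals skew toward the low-rate basic research group.)

Panel A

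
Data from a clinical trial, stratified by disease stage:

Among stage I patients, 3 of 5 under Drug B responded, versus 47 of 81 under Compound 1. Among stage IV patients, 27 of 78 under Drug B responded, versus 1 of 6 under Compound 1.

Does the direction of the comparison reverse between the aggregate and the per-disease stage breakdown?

Yes

Stage I: Drug B 3/5 = 60.0%, Compound 1 47/81 = 58.0% → Drug B
Stage IV: Drug B 27/78 = 34.6%, Compound 1 1/6 = 16.7% → Drug B
Overall: Drug B 30/83 = 36.1%, Compound 1 48/87 = 55.2% → Compound 1
Drug B wins each disease group but Compound 1 wins overall — the comparison reverses. Drug B's patients skew toward stage IV, which has a lower base rate.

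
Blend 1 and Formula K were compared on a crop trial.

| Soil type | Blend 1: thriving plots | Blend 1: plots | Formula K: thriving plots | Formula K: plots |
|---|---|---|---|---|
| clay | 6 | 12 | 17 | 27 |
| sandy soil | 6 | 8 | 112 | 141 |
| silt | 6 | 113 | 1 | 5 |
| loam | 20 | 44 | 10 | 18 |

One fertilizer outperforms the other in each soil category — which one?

Formula K

Clay: Blend 1 6/12 = 50.0%, Formula K 17/27 = 63.0% → Formula K
Sandy soil: Blend 1 6/8 = 75.0%, Formula K 112/141 = 79.4% → Formula K
Silt: Blend 1 6/113 = 5.3%, Formula K 1/5 = 20.0% → Formula K
Loam: Blend 1 20/44 = 45.5%, Formula K 10/18 = 55.6% → Formula K
Formula K has the higher rate in all 4 groups.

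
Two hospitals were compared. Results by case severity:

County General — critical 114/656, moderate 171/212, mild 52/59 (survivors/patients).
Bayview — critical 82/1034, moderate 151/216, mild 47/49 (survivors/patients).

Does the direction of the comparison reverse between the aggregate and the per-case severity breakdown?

Critical: County General 114/656 = 17.4%, Bayview 82/1034 = 7.9% → County General
Moderate: County General 171/212 = 80.7%, Bayview 151/216 = 69.9% → County General
Mild: County General 52/59 = 88.1%, Bayview 47/49 = 95.9% → Bayview
Overall: County General 337/927 = 36.4%, Bayview 280/1299 = 21.6% → County General
Neither sweeps: County General wins 2 of 3 groups, Bayview wins 1. County General wins overall but not every group — no Simpson reversal.

No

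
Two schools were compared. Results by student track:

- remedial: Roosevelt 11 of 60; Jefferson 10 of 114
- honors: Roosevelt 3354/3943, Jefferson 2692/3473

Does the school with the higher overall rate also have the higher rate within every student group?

Yes

Remedial: Roosevelt 11/60 = 18.3%, Jefferson 10/114 = 8.8% → Roosevelt
Honors: Roosevelt 3354/3943 = 85.1%, Jefferson 2692/3473 = 77.5% → Roosevelt
Overall: Roosevelt 3365/4003 = 84.1%, Jefferson 2702/3587 = 75.3% → Roosevelt
Roosevelt wins overall and in every student group — no reversal.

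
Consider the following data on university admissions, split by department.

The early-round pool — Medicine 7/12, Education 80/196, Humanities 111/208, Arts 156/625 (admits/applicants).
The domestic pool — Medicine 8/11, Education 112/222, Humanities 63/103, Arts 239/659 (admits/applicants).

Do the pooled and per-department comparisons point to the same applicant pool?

Yes

Medicine: the early-round pool 7/12 = 58.3%, the domestic pool 8/11 = 72.7% → the domestic pool
Education: the early-round pool 80/196 = 40.8%, the domestic pool 112/222 = 50.5% → the domestic pool
Humanities: the early-round pool 111/208 = 53.4%, the domestic pool 63/103 = 61.2% → the domestic pool
Arts: the early-round pool 156/625 = 25.0%, the domestic pool 239/659 = 36.3% → the domestic pool
Overall: the early-round pool 354/1041 = 34.0%, the domestic pool 422/995 = 42.4% → the domestic pool
The domestic pool wins overall and in every department group — no reversal.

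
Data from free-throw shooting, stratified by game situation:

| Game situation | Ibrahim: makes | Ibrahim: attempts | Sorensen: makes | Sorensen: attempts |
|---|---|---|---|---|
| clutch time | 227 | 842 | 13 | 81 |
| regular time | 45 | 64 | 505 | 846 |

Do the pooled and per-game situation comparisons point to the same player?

No

Clutch time: Ibrahim 227/842 = 27.0%, Sorensen 13/81 = 16.0% → Ibrahim
Regular time: Ibrahim 45/64 = 70.3%, Sorensen 505/846 = 59.7% → Ibrahim
Overall: Ibrahim 272/906 = 30.0%, Sorensen 518/927 = 55.9% → Sorensen
Ibrahim wins each game group but Sorensen wins overall — the comparison reverses. Ibrahim's attempts skew toward clutch time, which has a lower base rate.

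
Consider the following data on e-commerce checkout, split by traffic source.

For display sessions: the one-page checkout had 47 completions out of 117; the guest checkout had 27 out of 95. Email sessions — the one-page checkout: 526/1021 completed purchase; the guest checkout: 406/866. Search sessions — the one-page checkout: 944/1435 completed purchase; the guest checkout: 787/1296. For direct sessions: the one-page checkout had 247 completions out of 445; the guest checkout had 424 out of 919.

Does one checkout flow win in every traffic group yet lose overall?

Display: the one-page checkout 47/117 = 40.2%, the guest checkout 27/95 = 28.4% → the one-page checkout
Email: the one-page checkout 526/1021 = 51.5%, the guest checkout 406/866 = 46.9% → the one-page checkout
Search: the one-page checkout 944/1435 = 65.8%, the guest checkout 787/1296 = 60.7% → the one-page checkout
Direct: the one-page checkout 247/445 = 55.5%, the guest checkout 424/919 = 46.1% → the one-page checkout
Overall: the one-page checkout 1764/3018 = 58.4%, the guest checkout 1644/3176 = 51.8% → the one-page checkout
The one-page checkout wins overall and in every traffic group — no reversal.

No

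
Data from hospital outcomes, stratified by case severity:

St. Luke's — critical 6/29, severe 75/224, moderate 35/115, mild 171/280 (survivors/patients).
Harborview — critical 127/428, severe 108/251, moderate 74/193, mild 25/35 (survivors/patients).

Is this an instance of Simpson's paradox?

Yes

Critical: St. Luke's 6/29 = 20.7%, Harborview 127/428 = 29.7% → Harborview
Severe: St. Luke's 75/224 = 33.5%, Harborview 108/251 = 43.0% → Harborview
Moderate: St. Luke's 35/115 = 30.4%, Harborview 74/193 = 38.3% → Harborview
Mild: St. Luke's 171/280 = 61.1%, Harborview 25/35 = 71.4% → Harborview
Overall: St. Luke's 287/648 = 44.3%, Harborview 334/907 = 36.8% → St. Luke's
Harborview wins each case group but St. Luke's wins overall — the comparison reverses. Harborview's patients skew toward critical, which has a lower base rate.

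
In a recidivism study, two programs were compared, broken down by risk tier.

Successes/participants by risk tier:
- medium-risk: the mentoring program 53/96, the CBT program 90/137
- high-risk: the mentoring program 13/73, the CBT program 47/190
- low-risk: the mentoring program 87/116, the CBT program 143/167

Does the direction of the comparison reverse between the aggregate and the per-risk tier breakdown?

No

Medium-risk: the mentoring program 53/96 = 55.2%, the CBT program 90/137 = 65.7% → the CBT program
High-risk: the mentoring program 13/73 = 17.8%, the CBT program 47/190 = 24.7% → the CBT program
Low-risk: the mentoring program 87/116 = 75.0%, the CBT program 143/167 = 85.6% → the CBT program
Overall: the mentoring program 153/285 = 53.7%, the CBT program 280/494 = 56.7% → the CBT program
The CBT program wins overall and in every risk group — no reversal.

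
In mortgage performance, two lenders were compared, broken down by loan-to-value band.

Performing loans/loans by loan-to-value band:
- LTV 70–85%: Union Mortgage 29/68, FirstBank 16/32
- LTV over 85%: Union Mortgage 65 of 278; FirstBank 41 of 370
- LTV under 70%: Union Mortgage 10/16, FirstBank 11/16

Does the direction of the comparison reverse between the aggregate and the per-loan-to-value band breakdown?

LTV 70–85%: Union Mortgage 29/68 = 42.6%, FirstBank 16/32 = 50.0% → FirstBank
LTV over 85%: Union Mortgage 65/278 = 23.4%, FirstBank 41/370 = 11.1% → Union Mortgage
LTV under 70%: Union Mortgage 10/16 = 62.5%, FirstBank 11/16 = 68.8% → FirstBank
Overall: Union Mortgage 104/362 = 28.7%, FirstBank 68/418 = 16.3% → Union Mortgage
Neither sweeps: Union Mortgage wins 1 of 3 groups, FirstBank wins 2. Union Mortgage wins overall but not every group — no Simpson reversal.

No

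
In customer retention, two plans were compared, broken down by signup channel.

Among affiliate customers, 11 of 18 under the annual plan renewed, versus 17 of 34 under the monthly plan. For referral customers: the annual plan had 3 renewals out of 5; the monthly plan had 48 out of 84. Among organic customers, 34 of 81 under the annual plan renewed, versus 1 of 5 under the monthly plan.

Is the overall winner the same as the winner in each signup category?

No

Affiliate: the annual plan 11/18 = 61.1%, the monthly plan 17/34 = 50.0% → the annual plan
Referral: the annual plan 3/5 = 60.0%, the monthly plan 48/84 = 57.1% → the annual plan
Organic: the annual plan 34/81 = 42.0%, the monthly plan 1/5 = 20.0% → the annual plan
Overall: the annual plan 48/104 = 46.2%, the monthly plan 66/123 = 53.7% → the monthly plan
The annual plan wins each signup group but the monthly plan wins overall — the comparison reverses. The annual plan's customers skew toward organic, which has a lower base rate.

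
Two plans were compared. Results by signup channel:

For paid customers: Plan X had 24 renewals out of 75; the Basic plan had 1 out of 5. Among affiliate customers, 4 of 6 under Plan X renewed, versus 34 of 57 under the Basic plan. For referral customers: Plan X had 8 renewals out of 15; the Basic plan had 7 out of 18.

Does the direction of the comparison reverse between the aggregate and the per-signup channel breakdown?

Paid: Plan X 24/75 = 32.0%, the Basic plan 1/5 = 20.0% → Plan X
Affiliate: Plan X 4/6 = 66.7%, the Basic plan 34/57 = 59.6% → Plan X
Referral: Plan X 8/15 = 53.3%, the Basic plan 7/18 = 38.9% → Plan X
Overall: Plan X 36/96 = 37.5%, the Basic plan 42/80 = 52.5% → the Basic plan
Plan X wins each signup group but the Basic plan wins overall — the comparison reverses. Plan X's customers skew toward paid, which has a lower base rate.

Yes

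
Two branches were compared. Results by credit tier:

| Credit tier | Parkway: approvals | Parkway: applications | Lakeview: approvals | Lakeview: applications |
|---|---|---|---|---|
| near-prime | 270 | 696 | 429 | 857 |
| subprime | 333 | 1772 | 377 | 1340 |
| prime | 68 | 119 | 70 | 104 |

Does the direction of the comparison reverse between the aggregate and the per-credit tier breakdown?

No

Near-prime: Parkway 270/696 = 38.8%, Lakeview 429/857 = 50.1% → Lakeview
Subprime: Parkway 333/1772 = 18.8%, Lakeview 377/1340 = 28.1% → Lakeview
Prime: Parkway 68/119 = 57.1%, Lakeview 70/104 = 67.3% → Lakeview
Overall: Parkway 671/2587 = 25.9%, Lakeview 876/2301 = 38.1% → Lakeview
Lakeview wins overall and in every credit group — no reversal.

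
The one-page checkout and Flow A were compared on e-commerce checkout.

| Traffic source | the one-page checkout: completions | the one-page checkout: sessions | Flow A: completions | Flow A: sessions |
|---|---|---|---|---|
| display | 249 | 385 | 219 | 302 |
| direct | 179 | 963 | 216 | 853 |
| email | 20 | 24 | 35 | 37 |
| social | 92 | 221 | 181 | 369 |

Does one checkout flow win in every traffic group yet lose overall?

No

Display: the one-page checkout 249/385 = 64.7%, Flow A 219/302 = 72.5% → Flow A
Direct: the one-page checkout 179/963 = 18.6%, Flow A 216/853 = 25.3% → Flow A
Email: the one-page checkout 20/24 = 83.3%, Flow A 35/37 = 94.6% → Flow A
Social: the one-page checkout 92/221 = 41.6%, Flow A 181/369 = 49.1% → Flow A
Overall: the one-page checkout 540/1593 = 33.9%, Flow A 651/1561 = 41.7% → Flow A
Flow A wins overall and in every traffic group — no reversal.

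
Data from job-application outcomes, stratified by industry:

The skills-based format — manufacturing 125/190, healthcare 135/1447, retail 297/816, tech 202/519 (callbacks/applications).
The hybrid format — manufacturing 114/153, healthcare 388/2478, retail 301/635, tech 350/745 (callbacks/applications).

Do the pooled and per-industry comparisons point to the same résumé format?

Yes

Manufacturing: the skills-based format 125/190 = 65.8%, the hybrid format 114/153 = 74.5% → the hybrid format
Healthcare: the skills-based format 135/1447 = 9.3%, the hybrid format 388/2478 = 15.7% → the hybrid format
Retail: the skills-based format 297/816 = 36.4%, the hybrid format 301/635 = 47.4% → the hybrid format
Tech: the skills-based format 202/519 = 38.9%, the hybrid format 350/745 = 47.0% → the hybrid format
Overall: the skills-based format 759/2972 = 25.5%, the hybrid format 1153/4011 = 28.7% → the hybrid format
The hybrid format wins overall and in every industry group — no reversal.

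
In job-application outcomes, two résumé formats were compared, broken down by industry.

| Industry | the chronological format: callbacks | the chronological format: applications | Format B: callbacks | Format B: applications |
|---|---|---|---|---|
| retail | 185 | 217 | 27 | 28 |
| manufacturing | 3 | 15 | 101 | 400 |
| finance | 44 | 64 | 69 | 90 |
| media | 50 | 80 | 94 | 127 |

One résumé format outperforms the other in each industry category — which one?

Format B

Retail: the chronological format 185/217 = 85.3%, Format B 27/28 = 96.4% → Format B
Manufacturing: the chronological format 3/15 = 20.0%, Format B 101/400 = 25.2% → Format B
Finance: the chronological format 44/64 = 68.8%, Format B 69/90 = 76.7% → Format B
Media: the chronological format 50/80 = 62.5%, Format B 94/127 = 74.0% → Format B
Format B has the higher rate in all 4 groups.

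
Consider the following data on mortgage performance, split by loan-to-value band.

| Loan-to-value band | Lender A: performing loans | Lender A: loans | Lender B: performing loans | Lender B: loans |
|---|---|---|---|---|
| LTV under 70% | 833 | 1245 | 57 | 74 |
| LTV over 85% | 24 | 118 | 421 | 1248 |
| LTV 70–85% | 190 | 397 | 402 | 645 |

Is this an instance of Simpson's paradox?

Yes

LTV under 70%: Lender A 833/1245 = 66.9%, Lender B 57/74 = 77.0% → Lender B
LTV over 85%: Lender A 24/118 = 20.3%, Lender B 421/1248 = 33.7% → Lender B
LTV 70–85%: Lender A 190/397 = 47.9%, Lender B 402/645 = 62.3% → Lender B
Overall: Lender A 1047/1760 = 59.5%, Lender B 880/1967 = 44.7% → Lender A
Lender B wins each loan-to-value group but Lender A wins overall — the comparison reverses. Lender B's loans skew toward LTV over 85%, which has a lower base rate.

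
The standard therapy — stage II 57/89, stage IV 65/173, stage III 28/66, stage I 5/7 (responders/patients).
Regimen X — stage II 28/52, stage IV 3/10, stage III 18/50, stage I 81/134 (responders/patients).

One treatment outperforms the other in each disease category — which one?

Stage II: the standard therapy 57/89 = 64.0%, Regimen X 28/52 = 53.8% → the standard therapy
Stage IV: the standard therapy 65/173 = 37.6%, Regimen X 3/10 = 30.0% → the standard therapy
Stage III: the standard therapy 28/66 = 42.4%, Regimen X 18/50 = 36.0% → the standard therapy
Stage I: the standard therapy 5/7 = 71.4%, Regimen X 81/134 = 60.4% → the standard therapy
The standard therapy has the higher rate in all 4 groups.

the standard therapy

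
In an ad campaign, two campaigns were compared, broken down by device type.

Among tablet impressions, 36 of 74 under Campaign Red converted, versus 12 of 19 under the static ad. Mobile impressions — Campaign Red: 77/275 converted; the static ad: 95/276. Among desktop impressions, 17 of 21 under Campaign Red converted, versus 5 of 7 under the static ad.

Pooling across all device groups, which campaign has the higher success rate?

the static ad

Tablet: Campaign Red 36/74 = 48.6%, the static ad 12/19 = 63.2% → the static ad
Mobile: Campaign Red 77/275 = 28.0%, the static ad 95/276 = 34.4% → the static ad
Desktop: Campaign Red 17/21 = 81.0%, the static ad 5/7 = 71.4% → Campaign Red
Overall: Campaign Red 130/370 = 35.1%, the static ad 112/302 = 37.1% → the static ad
(Neither sweeps every device group, but the static ad has the higher pooled rate.)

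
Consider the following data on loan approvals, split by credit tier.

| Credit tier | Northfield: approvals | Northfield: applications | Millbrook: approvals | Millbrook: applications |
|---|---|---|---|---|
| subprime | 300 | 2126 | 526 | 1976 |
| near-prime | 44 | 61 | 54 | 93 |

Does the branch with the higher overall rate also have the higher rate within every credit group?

No

Subprime: Northfield 300/2126 = 14.1%, Millbrook 526/1976 = 26.6% → Millbrook
Near-prime: Northfield 44/61 = 72.1%, Millbrook 54/93 = 58.1% → Northfield
Overall: Northfield 344/2187 = 15.7%, Millbrook 580/2069 = 28.0% → Millbrook
Neither sweeps: Northfield wins 1 of 2 groups, Millbrook wins 1. Millbrook wins overall but not every group — no Simpson reversal.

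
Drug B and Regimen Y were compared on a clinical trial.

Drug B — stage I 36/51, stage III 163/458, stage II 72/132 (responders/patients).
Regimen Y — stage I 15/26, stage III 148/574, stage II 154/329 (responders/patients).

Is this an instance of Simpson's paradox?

No

Stage I: Drug B 36/51 = 70.6%, Regimen Y 15/26 = 57.7% → Drug B
Stage III: Drug B 163/458 = 35.6%, Regimen Y 148/574 = 25.8% → Drug B
Stage II: Drug B 72/132 = 54.5%, Regimen Y 154/329 = 46.8% → Drug B
Overall: Drug B 271/641 = 42.3%, Regimen Y 317/929 = 34.1% → Drug B
Drug B wins overall and in every disease group — no reversal.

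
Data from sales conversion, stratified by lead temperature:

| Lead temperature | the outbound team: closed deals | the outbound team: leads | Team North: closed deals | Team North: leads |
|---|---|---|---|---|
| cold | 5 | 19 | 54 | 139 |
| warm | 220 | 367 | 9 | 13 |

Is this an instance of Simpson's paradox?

Cold: the outbound team 5/19 = 26.3%, Team North 54/139 = 38.8% → Team North
Warm: the outbound team 220/367 = 59.9%, Team North 9/13 = 69.2% → Team North
Overall: the outbound team 225/386 = 58.3%, Team North 63/152 = 41.4% → the outbound team
Team North wins each lead group but the outbound team wins overall — the comparison reverses. Team North's leads skew toward cold, which has a lower base rate.

Yes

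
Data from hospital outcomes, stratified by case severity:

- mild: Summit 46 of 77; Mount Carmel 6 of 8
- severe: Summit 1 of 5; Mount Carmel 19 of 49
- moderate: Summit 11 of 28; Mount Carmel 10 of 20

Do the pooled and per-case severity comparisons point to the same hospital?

Mild: Summit 46/77 = 59.7%, Mount Carmel 6/8 = 75.0% → Mount Carmel
Severe: Summit 1/5 = 20.0%, Mount Carmel 19/49 = 38.8% → Mount Carmel
Moderate: Summit 11/28 = 39.3%, Mount Carmel 10/20 = 50.0% → Mount Carmel
Overall: Summit 58/110 = 52.7%, Mount Carmel 35/77 = 45.5% → Summit
Mount Carmel wins each case group but Summit wins overall — the comparison reverses. Mount Carmel's patients skew toward severe, which has a lower base rate.

No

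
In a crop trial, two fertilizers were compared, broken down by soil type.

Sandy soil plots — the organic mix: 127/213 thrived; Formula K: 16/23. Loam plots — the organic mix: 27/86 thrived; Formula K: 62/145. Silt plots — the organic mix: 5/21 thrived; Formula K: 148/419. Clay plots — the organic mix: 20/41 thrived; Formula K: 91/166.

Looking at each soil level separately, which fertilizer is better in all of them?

Sandy soil: the organic mix 127/213 = 59.6%, Formula K 16/23 = 69.6% → Formula K
Loam: the organic mix 27/86 = 31.4%, Formula K 62/145 = 42.8% → Formula K
Silt: the organic mix 5/21 = 23.8%, Formula K 148/419 = 35.3% → Formula K
Clay: the organic mix 20/41 = 48.8%, Formula K 91/166 = 54.8% → Formula K
Formula K has the higher rate in all 4 groups.

Formula K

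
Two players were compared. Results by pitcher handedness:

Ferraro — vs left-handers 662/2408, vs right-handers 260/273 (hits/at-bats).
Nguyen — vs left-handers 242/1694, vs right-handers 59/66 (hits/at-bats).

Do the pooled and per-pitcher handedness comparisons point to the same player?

Yes

Vs left-handers: Ferraro 662/2408 = 27.5%, Nguyen 242/1694 = 14.3% → Ferraro
Vs right-handers: Ferraro 260/273 = 95.2%, Nguyen 59/66 = 89.4% → Ferraro
Overall: Ferraro 922/2681 = 34.4%, Nguyen 301/1760 = 17.1% → Ferraro
Ferraro wins overall and in every pitcher group — no reversal.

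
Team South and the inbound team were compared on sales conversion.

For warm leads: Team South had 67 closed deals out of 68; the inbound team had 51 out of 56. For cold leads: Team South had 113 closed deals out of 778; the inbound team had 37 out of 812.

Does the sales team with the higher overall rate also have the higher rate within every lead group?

Warm: Team South 67/68 = 98.5%, the inbound team 51/56 = 91.1% → Team South
Cold: Team South 113/778 = 14.5%, the inbound team 37/812 = 4.6% → Team South
Overall: Team South 180/846 = 21.3%, the inbound team 88/868 = 10.1% → Team South
Team South wins overall and in every lead group — no reversal.

Yes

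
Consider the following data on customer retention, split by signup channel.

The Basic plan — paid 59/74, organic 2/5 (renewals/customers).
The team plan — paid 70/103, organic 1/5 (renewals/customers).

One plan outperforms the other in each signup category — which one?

Paid: the Basic plan 59/74 = 79.7%, the team plan 70/103 = 68.0% → the Basic plan
Organic: the Basic plan 2/5 = 40.0%, the team plan 1/5 = 20.0% → the Basic plan
The Basic plan has the higher rate in both groups.

the Basic plan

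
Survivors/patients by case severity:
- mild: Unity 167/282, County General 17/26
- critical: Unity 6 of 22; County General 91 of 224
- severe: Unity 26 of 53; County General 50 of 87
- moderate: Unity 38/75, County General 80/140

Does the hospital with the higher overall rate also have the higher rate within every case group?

No

Mild: Unity 167/282 = 59.2%, County General 17/26 = 65.4% → County General
Critical: Unity 6/22 = 27.3%, County General 91/224 = 40.6% → County General
Severe: Unity 26/53 = 49.1%, County General 50/87 = 57.5% → County General
Moderate: Unity 38/75 = 50.7%, County General 80/140 = 57.1% → County General
Overall: Unity 237/432 = 54.9%, County General 238/477 = 49.9% → Unity
County General wins each case group but Unity wins overall — the comparison reverses. County General's patients skew toward critical, which has a lower base rate.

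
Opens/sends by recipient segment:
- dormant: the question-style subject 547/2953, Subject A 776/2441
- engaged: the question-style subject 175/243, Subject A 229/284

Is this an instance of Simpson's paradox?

Dormant: the question-style subject 547/2953 = 18.5%, Subject A 776/2441 = 31.8% → Subject A
Engaged: the question-style subject 175/243 = 72.0%, Subject A 229/284 = 80.6% → Subject A
Overall: the question-style subject 722/3196 = 22.6%, Subject A 1005/2725 = 36.9% → Subject A
Subject A wins overall and in every recipient group — no reversal.

No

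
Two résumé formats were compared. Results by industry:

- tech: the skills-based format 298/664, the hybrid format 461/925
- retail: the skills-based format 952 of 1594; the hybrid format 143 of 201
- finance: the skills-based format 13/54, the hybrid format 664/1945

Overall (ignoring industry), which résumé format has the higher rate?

Tech: the skills-based format 298/664 = 44.9%, the hybrid format 461/925 = 49.8% → the hybrid format
Retail: the skills-based format 952/1594 = 59.7%, the hybrid format 143/201 = 71.1% → the hybrid format
Finance: the skills-based format 13/54 = 24.1%, the hybrid format 664/1945 = 34.1% → the hybrid format
Overall: the skills-based format 1263/2312 = 54.6%, the hybrid format 1268/3071 = 41.3% → the skills-based format
(The hybrid format wins every industry group but the skills-based format wins overall — the hybrid format's applications skew toward the low-rate finance group.)

the skills-based format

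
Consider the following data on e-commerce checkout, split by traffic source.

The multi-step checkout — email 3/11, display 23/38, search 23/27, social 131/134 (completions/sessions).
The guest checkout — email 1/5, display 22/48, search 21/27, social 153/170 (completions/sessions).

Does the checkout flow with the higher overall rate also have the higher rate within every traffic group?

Email: the multi-step checkout 3/11 = 27.3%, the guest checkout 1/5 = 20.0% → the multi-step checkout
Display: the multi-step checkout 23/38 = 60.5%, the guest checkout 22/48 = 45.8% → the multi-step checkout
Search: the multi-step checkout 23/27 = 85.2%, the guest checkout 21/27 = 77.8% → the multi-step checkout
Social: the multi-step checkout 131/134 = 97.8%, the guest checkout 153/170 = 90.0% → the multi-step checkout
Overall: the multi-step checkout 180/210 = 85.7%, the guest checkout 197/250 = 78.8% → the multi-step checkout
The multi-step checkout wins overall and in every traffic group — no reversal.

Yes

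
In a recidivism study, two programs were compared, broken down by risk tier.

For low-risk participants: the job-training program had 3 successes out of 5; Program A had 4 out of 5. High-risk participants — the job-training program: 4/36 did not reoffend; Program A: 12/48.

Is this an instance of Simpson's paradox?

Low-risk: the job-training program 3/5 = 60.0%, Program A 4/5 = 80.0% → Program A
High-risk: the job-training program 4/36 = 11.1%, Program A 12/48 = 25.0% → Program A
Overall: the job-training program 7/41 = 17.1%, Program A 16/53 = 30.2% → Program A
Program A wins overall and in every risk group — no reversal.

No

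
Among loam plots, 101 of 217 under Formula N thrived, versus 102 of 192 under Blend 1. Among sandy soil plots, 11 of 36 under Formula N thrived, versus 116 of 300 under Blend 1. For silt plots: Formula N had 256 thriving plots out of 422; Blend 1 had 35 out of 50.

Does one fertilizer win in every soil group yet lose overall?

Yes

Loam: Formula N 101/217 = 46.5%, Blend 1 102/192 = 53.1% → Blend 1
Sandy soil: Formula N 11/36 = 30.6%, Blend 1 116/300 = 38.7% → Blend 1
Silt: Formula N 256/422 = 60.7%, Blend 1 35/50 = 70.0% → Blend 1
Overall: Formula N 368/675 = 54.5%, Blend 1 253/542 = 46.7% → Formula N
Blend 1 wins each soil group but Formula N wins overall — the comparison reverses. Blend 1's plots skew toward sandy soil, which has a lower base rate.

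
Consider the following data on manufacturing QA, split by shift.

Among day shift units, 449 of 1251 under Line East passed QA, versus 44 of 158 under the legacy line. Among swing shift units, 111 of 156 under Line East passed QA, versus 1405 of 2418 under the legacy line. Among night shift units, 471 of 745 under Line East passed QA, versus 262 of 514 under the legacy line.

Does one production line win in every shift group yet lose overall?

Yes

Day shift: Line East 449/1251 = 35.9%, the legacy line 44/158 = 27.8% → Line East
Swing shift: Line East 111/156 = 71.2%, the legacy line 1405/2418 = 58.1% → Line East
Night shift: Line East 471/745 = 63.2%, the legacy line 262/514 = 51.0% → Line East
Overall: Line East 1031/2152 = 47.9%, the legacy line 1711/3090 = 55.4% → the legacy line
Line East wins each shift group but the legacy line wins overall — the comparison reverses. Line East's units skew toward day shift, which has a lower base rate.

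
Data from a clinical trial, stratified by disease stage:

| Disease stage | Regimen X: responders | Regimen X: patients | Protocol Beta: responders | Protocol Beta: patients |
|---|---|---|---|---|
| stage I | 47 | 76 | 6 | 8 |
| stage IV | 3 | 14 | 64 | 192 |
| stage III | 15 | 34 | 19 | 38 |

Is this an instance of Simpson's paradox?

Stage I: Regimen X 47/76 = 61.8%, Protocol Beta 6/8 = 75.0% → Protocol Beta
Stage IV: Regimen X 3/14 = 21.4%, Protocol Beta 64/192 = 33.3% → Protocol Beta
Stage III: Regimen X 15/34 = 44.1%, Protocol Beta 19/38 = 50.0% → Protocol Beta
Overall: Regimen X 65/124 = 52.4%, Protocol Beta 89/238 = 37.4% → Regimen X
Protocol Beta wins each disease group but Regimen X wins overall — the comparison reverses. Protocol Beta's patients skew toward stage IV, which has a lower base rate.

Yes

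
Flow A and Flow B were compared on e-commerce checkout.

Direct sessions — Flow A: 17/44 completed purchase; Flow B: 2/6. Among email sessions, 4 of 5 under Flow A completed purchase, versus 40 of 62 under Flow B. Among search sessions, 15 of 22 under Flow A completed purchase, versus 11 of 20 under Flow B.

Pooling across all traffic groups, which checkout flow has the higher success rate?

Direct: Flow A 17/44 = 38.6%, Flow B 2/6 = 33.3% → Flow A
Email: Flow A 4/5 = 80.0%, Flow B 40/62 = 64.5% → Flow A
Search: Flow A 15/22 = 68.2%, Flow B 11/20 = 55.0% → Flow A
Overall: Flow A 36/71 = 50.7%, Flow B 53/88 = 60.2% → Flow B
(Flow A wins every traffic group but Flow B wins overall — Flow A's sessions skew toward the low-rate direct group.)

Flow B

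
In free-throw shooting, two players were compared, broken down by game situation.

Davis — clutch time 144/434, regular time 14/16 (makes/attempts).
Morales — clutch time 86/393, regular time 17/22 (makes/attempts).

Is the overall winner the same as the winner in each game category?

Clutch time: Davis 144/434 = 33.2%, Morales 86/393 = 21.9% → Davis
Regular time: Davis 14/16 = 87.5%, Morales 17/22 = 77.3% → Davis
Overall: Davis 158/450 = 35.1%, Morales 103/415 = 24.8% → Davis
Davis wins overall and in every game group — no reversal.

Yes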